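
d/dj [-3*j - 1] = -3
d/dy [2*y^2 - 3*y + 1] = 4*y - 3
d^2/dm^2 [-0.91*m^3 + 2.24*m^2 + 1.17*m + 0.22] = 4.48 - 5.46*m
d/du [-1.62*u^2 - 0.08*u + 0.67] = -3.24*u - 0.08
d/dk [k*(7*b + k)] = 7*b + 2*k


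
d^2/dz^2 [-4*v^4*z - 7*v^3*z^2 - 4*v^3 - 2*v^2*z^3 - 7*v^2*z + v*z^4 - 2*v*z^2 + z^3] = -14*v^3 - 12*v^2*z + 12*v*z^2 - 4*v + 6*z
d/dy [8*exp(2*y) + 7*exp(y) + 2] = (16*exp(y) + 7)*exp(y)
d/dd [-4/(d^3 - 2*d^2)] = 4*(3*d - 4)/(d^3*(d - 2)^2)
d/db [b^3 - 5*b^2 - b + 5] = 3*b^2 - 10*b - 1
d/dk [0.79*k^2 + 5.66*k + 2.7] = 1.58*k + 5.66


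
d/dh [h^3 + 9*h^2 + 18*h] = 3*h^2 + 18*h + 18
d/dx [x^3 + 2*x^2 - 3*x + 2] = 3*x^2 + 4*x - 3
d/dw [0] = 0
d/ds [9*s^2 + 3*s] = 18*s + 3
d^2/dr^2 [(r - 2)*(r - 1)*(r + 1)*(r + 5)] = 12*r^2 + 18*r - 22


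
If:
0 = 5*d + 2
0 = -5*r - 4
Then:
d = -2/5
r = -4/5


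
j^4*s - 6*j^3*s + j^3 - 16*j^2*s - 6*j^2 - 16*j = j*(j - 8)*(j + 2)*(j*s + 1)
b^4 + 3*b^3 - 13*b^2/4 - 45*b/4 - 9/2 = (b - 2)*(b + 1/2)*(b + 3/2)*(b + 3)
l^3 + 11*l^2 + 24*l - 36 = (l - 1)*(l + 6)^2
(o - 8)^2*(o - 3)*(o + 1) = o^4 - 18*o^3 + 93*o^2 - 80*o - 192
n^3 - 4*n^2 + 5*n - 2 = (n - 2)*(n - 1)^2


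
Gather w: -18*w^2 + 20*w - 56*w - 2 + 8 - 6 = -18*w^2 - 36*w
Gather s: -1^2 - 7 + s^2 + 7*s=s^2 + 7*s - 8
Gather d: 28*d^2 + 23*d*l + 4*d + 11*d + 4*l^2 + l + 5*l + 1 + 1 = 28*d^2 + d*(23*l + 15) + 4*l^2 + 6*l + 2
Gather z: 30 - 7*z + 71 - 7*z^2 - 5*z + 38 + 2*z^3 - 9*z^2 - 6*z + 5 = 2*z^3 - 16*z^2 - 18*z + 144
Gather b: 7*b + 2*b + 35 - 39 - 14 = 9*b - 18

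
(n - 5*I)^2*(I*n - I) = I*n^3 + 10*n^2 - I*n^2 - 10*n - 25*I*n + 25*I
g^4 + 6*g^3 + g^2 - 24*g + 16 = (g - 1)^2*(g + 4)^2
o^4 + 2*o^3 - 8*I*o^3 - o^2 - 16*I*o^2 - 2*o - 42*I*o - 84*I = (o + 2)*(o - 7*I)*(o - 3*I)*(o + 2*I)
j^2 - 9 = (j - 3)*(j + 3)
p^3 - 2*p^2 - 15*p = p*(p - 5)*(p + 3)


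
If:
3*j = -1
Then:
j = -1/3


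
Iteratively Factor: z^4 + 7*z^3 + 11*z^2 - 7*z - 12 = (z - 1)*(z^3 + 8*z^2 + 19*z + 12) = (z - 1)*(z + 3)*(z^2 + 5*z + 4) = (z - 1)*(z + 3)*(z + 4)*(z + 1)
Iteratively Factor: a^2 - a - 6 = (a + 2)*(a - 3)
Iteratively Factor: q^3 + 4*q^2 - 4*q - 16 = (q + 4)*(q^2 - 4) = (q - 2)*(q + 4)*(q + 2)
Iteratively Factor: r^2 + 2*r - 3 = (r - 1)*(r + 3)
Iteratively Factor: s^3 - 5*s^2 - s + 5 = (s + 1)*(s^2 - 6*s + 5) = (s - 5)*(s + 1)*(s - 1)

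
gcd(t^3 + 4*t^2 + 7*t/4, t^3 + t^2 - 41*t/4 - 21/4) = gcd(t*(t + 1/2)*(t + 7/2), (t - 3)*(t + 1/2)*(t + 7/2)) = t^2 + 4*t + 7/4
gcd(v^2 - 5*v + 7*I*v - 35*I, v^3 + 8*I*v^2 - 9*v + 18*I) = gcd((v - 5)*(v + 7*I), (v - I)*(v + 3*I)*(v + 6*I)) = 1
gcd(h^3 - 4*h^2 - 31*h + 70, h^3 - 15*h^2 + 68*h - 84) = h^2 - 9*h + 14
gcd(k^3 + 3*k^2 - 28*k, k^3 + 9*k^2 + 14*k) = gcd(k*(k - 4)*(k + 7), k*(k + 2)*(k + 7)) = k^2 + 7*k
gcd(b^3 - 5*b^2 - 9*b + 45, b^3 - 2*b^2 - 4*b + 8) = 1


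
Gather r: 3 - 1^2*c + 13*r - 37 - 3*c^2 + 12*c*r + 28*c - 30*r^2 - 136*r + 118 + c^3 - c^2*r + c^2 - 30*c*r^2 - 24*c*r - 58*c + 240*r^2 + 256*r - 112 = c^3 - 2*c^2 - 31*c + r^2*(210 - 30*c) + r*(-c^2 - 12*c + 133) - 28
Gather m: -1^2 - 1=-2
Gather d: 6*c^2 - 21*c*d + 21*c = 6*c^2 - 21*c*d + 21*c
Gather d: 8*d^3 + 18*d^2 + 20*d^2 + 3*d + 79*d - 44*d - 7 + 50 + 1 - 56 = 8*d^3 + 38*d^2 + 38*d - 12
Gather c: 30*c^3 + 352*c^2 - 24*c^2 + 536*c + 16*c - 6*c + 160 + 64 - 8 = 30*c^3 + 328*c^2 + 546*c + 216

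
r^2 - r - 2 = (r - 2)*(r + 1)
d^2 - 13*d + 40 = (d - 8)*(d - 5)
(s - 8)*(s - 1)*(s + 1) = s^3 - 8*s^2 - s + 8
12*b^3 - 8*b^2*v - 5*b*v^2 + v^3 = (-6*b + v)*(-b + v)*(2*b + v)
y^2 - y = y*(y - 1)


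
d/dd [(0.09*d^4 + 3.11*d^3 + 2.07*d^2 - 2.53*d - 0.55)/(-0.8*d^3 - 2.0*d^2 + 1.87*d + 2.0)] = (-0.072*d^6 - 0.36*d^5 - 4.0591*d^4 + 8.3034*d^3 + 16.1509*d^2 + 6.08*d - 4.0315)/(0.64*d^6 + 3.2*d^5 + 1.008*d^4 - 10.68*d^3 - 4.5031*d^2 + 7.48*d + 4.0)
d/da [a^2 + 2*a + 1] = 2*a + 2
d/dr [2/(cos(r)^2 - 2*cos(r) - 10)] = 4*(cos(r) - 1)*sin(r)/(sin(r)^2 + 2*cos(r) + 9)^2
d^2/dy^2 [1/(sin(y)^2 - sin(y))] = (-4 - 1/sin(y) + 4/sin(y)^2 - 2/sin(y)^3)/(sin(y) - 1)^2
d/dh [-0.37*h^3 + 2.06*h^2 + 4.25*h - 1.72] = -1.11*h^2 + 4.12*h + 4.25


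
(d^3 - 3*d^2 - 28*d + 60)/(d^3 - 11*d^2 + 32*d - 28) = (d^2 - d - 30)/(d^2 - 9*d + 14)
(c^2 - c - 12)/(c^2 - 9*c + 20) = (c + 3)/(c - 5)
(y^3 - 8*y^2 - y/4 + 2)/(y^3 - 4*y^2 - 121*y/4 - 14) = (2*y - 1)/(2*y + 7)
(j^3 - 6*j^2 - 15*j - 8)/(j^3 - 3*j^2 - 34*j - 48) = (j^2 + 2*j + 1)/(j^2 + 5*j + 6)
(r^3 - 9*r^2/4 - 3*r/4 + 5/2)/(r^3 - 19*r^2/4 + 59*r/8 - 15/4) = 2*(r + 1)/(2*r - 3)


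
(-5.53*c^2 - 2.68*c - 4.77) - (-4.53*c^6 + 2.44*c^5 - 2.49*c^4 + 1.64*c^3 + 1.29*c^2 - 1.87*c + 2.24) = 4.53*c^6 - 2.44*c^5 + 2.49*c^4 - 1.64*c^3 - 6.82*c^2 - 0.81*c - 7.01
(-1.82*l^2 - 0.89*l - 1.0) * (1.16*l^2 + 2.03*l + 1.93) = -2.1112*l^4 - 4.727*l^3 - 6.4793*l^2 - 3.7477*l - 1.93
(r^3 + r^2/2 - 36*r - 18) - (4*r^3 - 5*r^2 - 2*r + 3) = -3*r^3 + 11*r^2/2 - 34*r - 21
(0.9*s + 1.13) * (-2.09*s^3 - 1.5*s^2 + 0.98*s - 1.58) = -1.881*s^4 - 3.7117*s^3 - 0.813*s^2 - 0.3146*s - 1.7854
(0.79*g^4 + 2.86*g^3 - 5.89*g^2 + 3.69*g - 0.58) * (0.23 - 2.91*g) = -2.2989*g^5 - 8.1409*g^4 + 17.7977*g^3 - 12.0926*g^2 + 2.5365*g - 0.1334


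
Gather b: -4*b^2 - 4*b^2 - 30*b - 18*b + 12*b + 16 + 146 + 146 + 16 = -8*b^2 - 36*b + 324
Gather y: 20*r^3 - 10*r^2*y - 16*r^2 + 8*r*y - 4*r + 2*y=20*r^3 - 16*r^2 - 4*r + y*(-10*r^2 + 8*r + 2)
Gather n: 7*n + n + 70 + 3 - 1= 8*n + 72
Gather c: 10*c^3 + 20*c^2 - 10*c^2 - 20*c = 10*c^3 + 10*c^2 - 20*c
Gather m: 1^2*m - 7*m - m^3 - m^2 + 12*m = -m^3 - m^2 + 6*m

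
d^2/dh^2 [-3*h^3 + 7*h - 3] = -18*h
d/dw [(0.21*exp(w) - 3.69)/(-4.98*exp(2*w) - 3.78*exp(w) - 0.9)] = (1.0458*exp(2*w) - 36.7524*exp(w) - 14.1372)*exp(w)/(24.8004*exp(4*w) + 37.6488*exp(3*w) + 23.2524*exp(2*w) + 6.804*exp(w) + 0.81)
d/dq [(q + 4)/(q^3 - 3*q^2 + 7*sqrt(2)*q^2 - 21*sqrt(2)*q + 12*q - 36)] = (q^3 - 3*q^2 + 7*sqrt(2)*q^2 - 21*sqrt(2)*q + 12*q - (q + 4)*(3*q^2 - 6*q + 14*sqrt(2)*q - 21*sqrt(2) + 12) - 36)/(q^3 - 3*q^2 + 7*sqrt(2)*q^2 - 21*sqrt(2)*q + 12*q - 36)^2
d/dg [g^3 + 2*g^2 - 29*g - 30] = 3*g^2 + 4*g - 29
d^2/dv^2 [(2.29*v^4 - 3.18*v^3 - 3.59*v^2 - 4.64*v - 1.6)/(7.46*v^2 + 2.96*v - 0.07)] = (254.884328*v^6 + 303.401184*v^5 + 113.209356*v^4 - 424.537736000001*v^3 - 541.41552*v^2 - 226.6149*v - 31.666158)/(415.160936*v^6 + 494.186208*v^5 + 184.397772*v^4 + 16.660064*v^3 - 1.730274*v^2 + 0.043512*v - 0.000343)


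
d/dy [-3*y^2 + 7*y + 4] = 7 - 6*y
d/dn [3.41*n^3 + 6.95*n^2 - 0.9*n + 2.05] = 10.23*n^2 + 13.9*n - 0.9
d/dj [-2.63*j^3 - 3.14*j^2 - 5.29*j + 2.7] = -7.89*j^2 - 6.28*j - 5.29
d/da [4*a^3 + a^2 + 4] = 2*a*(6*a + 1)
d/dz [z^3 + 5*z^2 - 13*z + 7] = 3*z^2 + 10*z - 13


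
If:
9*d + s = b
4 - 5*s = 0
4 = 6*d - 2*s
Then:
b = 46/5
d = 14/15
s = 4/5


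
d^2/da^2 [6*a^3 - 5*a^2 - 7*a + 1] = 36*a - 10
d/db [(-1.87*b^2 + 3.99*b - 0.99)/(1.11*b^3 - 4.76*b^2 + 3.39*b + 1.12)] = (2.0757*b^4 - 8.8578*b^3 + 15.9498*b^2 - 13.6136*b + 7.8249)/(1.2321*b^6 - 10.5672*b^5 + 30.1834*b^4 - 29.7864*b^3 + 0.829700000000001*b^2 + 7.5936*b + 1.2544)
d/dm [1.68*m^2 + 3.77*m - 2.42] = 3.36*m + 3.77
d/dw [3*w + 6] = 3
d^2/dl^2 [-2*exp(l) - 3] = -2*exp(l)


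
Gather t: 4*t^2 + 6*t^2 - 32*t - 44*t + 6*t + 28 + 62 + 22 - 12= 10*t^2 - 70*t + 100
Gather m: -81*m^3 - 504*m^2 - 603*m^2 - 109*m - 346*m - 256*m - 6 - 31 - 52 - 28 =-81*m^3 - 1107*m^2 - 711*m - 117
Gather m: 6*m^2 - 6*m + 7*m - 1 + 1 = 6*m^2 + m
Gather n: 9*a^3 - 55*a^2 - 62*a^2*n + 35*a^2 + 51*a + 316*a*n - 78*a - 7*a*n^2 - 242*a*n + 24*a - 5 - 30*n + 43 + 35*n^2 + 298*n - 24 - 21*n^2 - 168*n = 9*a^3 - 20*a^2 - 3*a + n^2*(14 - 7*a) + n*(-62*a^2 + 74*a + 100) + 14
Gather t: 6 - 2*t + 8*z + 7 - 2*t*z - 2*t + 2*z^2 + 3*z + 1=t*(-2*z - 4) + 2*z^2 + 11*z + 14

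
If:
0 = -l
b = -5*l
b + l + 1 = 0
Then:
No Solution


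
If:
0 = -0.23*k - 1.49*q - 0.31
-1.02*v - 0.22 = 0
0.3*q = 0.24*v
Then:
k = -0.23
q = -0.17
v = -0.22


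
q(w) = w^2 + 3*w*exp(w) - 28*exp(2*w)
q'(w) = 3*w*exp(w) + 2*w - 56*exp(2*w) + 3*exp(w)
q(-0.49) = -11.17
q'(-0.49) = -21.06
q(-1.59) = 0.39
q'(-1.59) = -5.87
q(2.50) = -4057.95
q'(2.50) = -8178.22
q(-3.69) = 13.32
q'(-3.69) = -7.62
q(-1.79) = 1.53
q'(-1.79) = -5.54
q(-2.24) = 3.98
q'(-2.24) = -5.51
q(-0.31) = -15.65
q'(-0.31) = -29.23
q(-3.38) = 11.05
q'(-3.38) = -7.07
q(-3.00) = 8.48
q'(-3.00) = -6.44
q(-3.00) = 8.48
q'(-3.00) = -6.44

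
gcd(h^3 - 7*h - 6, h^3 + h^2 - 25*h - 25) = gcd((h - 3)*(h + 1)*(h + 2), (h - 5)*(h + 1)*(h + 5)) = h + 1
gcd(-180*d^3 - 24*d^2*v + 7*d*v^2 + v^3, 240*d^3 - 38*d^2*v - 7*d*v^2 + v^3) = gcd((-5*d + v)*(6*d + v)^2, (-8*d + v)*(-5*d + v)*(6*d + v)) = -30*d^2 + d*v + v^2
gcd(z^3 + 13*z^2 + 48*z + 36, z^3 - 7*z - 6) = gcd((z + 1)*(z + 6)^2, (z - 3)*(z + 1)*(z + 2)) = z + 1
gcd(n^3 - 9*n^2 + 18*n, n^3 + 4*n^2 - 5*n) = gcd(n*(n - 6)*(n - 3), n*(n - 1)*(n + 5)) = n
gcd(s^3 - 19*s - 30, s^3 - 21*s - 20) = s - 5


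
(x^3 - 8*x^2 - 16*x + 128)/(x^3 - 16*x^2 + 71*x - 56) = (x^2 - 16)/(x^2 - 8*x + 7)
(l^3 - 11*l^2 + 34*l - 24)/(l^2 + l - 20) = (l^2 - 7*l + 6)/(l + 5)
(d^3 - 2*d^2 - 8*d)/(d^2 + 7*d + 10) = d*(d - 4)/(d + 5)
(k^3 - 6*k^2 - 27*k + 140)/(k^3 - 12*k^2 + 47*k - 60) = (k^2 - 2*k - 35)/(k^2 - 8*k + 15)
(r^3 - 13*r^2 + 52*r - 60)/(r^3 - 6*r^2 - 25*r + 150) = (r - 2)/(r + 5)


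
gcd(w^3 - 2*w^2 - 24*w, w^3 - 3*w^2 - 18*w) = w^2 - 6*w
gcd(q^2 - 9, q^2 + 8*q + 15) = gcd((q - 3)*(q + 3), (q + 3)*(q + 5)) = q + 3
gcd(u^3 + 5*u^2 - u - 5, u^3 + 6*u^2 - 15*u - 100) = u + 5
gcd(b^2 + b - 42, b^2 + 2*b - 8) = 1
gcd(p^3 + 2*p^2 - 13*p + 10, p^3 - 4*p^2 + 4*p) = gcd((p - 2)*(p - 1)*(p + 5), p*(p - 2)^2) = p - 2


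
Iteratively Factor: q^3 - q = (q + 1)*(q^2 - q) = q*(q + 1)*(q - 1)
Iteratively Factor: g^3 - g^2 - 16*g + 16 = (g - 4)*(g^2 + 3*g - 4) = (g - 4)*(g + 4)*(g - 1)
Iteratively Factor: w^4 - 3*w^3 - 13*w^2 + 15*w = (w - 1)*(w^3 - 2*w^2 - 15*w) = (w - 1)*(w + 3)*(w^2 - 5*w) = (w - 5)*(w - 1)*(w + 3)*(w)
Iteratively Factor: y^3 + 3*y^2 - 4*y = (y + 4)*(y^2 - y) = y*(y + 4)*(y - 1)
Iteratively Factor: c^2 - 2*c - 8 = (c - 4)*(c + 2)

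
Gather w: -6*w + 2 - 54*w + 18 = 20 - 60*w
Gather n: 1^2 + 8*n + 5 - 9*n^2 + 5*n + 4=-9*n^2 + 13*n + 10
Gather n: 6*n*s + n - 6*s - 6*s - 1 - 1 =n*(6*s + 1) - 12*s - 2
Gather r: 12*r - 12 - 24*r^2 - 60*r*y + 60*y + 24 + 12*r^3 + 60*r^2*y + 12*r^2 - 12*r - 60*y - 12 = 12*r^3 + r^2*(60*y - 12) - 60*r*y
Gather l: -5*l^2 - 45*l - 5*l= -5*l^2 - 50*l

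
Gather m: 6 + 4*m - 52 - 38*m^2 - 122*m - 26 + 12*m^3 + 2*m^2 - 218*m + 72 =12*m^3 - 36*m^2 - 336*m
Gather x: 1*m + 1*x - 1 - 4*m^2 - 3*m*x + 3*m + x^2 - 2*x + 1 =-4*m^2 + 4*m + x^2 + x*(-3*m - 1)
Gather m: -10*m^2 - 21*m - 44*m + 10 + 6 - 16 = -10*m^2 - 65*m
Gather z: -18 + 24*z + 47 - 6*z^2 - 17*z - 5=-6*z^2 + 7*z + 24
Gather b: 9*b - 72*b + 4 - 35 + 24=-63*b - 7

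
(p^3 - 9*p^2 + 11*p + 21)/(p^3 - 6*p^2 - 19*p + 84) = (p + 1)/(p + 4)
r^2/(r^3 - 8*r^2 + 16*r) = r/(r^2 - 8*r + 16)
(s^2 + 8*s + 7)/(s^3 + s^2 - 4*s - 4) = (s + 7)/(s^2 - 4)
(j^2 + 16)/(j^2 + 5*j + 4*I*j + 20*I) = (j - 4*I)/(j + 5)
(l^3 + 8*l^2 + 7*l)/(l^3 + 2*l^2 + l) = (l + 7)/(l + 1)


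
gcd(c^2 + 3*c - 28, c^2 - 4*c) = c - 4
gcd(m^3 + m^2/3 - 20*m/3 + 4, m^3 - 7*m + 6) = m^2 + m - 6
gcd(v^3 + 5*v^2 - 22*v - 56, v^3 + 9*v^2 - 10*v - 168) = v^2 + 3*v - 28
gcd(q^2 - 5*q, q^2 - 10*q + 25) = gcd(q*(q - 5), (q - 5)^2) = q - 5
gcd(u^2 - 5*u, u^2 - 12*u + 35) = u - 5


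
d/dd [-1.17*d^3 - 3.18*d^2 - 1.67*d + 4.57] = -3.51*d^2 - 6.36*d - 1.67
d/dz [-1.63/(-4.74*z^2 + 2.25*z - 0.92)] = (3.6675 - 15.4524*z)/(4.74*z^2 - 2.25*z + 0.92)^2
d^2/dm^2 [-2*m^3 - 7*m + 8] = -12*m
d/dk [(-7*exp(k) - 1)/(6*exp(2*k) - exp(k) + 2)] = ((7*exp(k) + 1)*(12*exp(k) - 1) - 42*exp(2*k) + 7*exp(k) - 14)*exp(k)/(6*exp(2*k) - exp(k) + 2)^2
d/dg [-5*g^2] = -10*g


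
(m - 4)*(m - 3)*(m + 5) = m^3 - 2*m^2 - 23*m + 60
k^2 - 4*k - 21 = (k - 7)*(k + 3)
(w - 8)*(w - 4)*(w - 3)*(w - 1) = w^4 - 16*w^3 + 83*w^2 - 164*w + 96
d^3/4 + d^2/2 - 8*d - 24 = (d/4 + 1)*(d - 6)*(d + 4)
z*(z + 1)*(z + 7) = z^3 + 8*z^2 + 7*z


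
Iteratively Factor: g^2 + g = (g + 1)*(g)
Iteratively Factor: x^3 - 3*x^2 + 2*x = (x)*(x^2 - 3*x + 2) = x*(x - 1)*(x - 2)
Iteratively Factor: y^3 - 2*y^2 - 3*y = (y)*(y^2 - 2*y - 3) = y*(y - 3)*(y + 1)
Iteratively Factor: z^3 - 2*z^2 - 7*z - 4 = (z + 1)*(z^2 - 3*z - 4) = (z - 4)*(z + 1)*(z + 1)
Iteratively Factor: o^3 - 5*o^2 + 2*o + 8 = (o + 1)*(o^2 - 6*o + 8) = (o - 2)*(o + 1)*(o - 4)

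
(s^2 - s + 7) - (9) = s^2 - s - 2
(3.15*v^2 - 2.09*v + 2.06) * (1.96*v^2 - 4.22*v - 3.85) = 6.174*v^4 - 17.3894*v^3 + 0.729899999999999*v^2 - 0.646699999999999*v - 7.931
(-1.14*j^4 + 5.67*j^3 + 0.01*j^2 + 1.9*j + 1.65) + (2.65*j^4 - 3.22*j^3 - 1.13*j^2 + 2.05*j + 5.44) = 1.51*j^4 + 2.45*j^3 - 1.12*j^2 + 3.95*j + 7.09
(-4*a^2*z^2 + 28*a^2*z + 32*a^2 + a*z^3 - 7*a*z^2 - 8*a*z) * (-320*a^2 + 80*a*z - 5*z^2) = 1280*a^4*z^2 - 8960*a^4*z - 10240*a^4 - 640*a^3*z^3 + 4480*a^3*z^2 + 5120*a^3*z + 100*a^2*z^4 - 700*a^2*z^3 - 800*a^2*z^2 - 5*a*z^5 + 35*a*z^4 + 40*a*z^3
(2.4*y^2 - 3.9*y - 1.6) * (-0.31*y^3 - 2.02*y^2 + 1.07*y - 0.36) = -0.744*y^5 - 3.639*y^4 + 10.942*y^3 - 1.805*y^2 - 0.308*y + 0.576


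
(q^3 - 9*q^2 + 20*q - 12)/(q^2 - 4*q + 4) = (q^2 - 7*q + 6)/(q - 2)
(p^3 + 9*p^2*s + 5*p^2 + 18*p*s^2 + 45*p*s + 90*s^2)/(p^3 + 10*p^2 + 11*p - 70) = (p^2 + 9*p*s + 18*s^2)/(p^2 + 5*p - 14)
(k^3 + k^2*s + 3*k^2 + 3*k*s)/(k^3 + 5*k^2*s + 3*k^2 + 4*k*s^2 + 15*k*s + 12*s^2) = k/(k + 4*s)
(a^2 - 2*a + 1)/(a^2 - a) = (a - 1)/a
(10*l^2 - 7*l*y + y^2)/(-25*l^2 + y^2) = (-2*l + y)/(5*l + y)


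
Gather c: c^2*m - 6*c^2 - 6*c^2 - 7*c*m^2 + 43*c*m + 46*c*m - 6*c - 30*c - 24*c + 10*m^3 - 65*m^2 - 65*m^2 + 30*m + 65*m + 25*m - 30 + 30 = c^2*(m - 12) + c*(-7*m^2 + 89*m - 60) + 10*m^3 - 130*m^2 + 120*m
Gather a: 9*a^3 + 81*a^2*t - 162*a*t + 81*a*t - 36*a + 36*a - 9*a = 9*a^3 + 81*a^2*t + a*(-81*t - 9)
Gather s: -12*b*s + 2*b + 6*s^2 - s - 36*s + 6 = 2*b + 6*s^2 + s*(-12*b - 37) + 6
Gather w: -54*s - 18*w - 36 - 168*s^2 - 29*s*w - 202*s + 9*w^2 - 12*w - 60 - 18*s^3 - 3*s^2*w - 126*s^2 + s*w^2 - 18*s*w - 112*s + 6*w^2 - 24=-18*s^3 - 294*s^2 - 368*s + w^2*(s + 15) + w*(-3*s^2 - 47*s - 30) - 120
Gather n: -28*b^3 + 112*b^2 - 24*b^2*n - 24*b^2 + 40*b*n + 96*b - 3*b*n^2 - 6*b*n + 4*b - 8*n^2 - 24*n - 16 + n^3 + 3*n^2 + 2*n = -28*b^3 + 88*b^2 + 100*b + n^3 + n^2*(-3*b - 5) + n*(-24*b^2 + 34*b - 22) - 16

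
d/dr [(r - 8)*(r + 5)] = 2*r - 3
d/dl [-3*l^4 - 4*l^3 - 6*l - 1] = -12*l^3 - 12*l^2 - 6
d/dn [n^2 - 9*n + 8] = 2*n - 9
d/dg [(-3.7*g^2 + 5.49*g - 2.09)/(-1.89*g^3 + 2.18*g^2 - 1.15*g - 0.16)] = (-6.993*g^4 + 20.7522*g^3 - 19.5635*g^2 + 10.2964*g - 3.2819)/(3.5721*g^6 - 8.2404*g^5 + 9.0994*g^4 - 4.4092*g^3 + 0.6249*g^2 + 0.368*g + 0.0256)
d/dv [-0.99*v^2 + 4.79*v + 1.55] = 4.79 - 1.98*v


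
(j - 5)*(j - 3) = j^2 - 8*j + 15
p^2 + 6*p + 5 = (p + 1)*(p + 5)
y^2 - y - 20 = (y - 5)*(y + 4)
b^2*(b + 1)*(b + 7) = b^4 + 8*b^3 + 7*b^2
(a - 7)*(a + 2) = a^2 - 5*a - 14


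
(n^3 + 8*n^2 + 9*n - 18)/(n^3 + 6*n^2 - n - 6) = (n + 3)/(n + 1)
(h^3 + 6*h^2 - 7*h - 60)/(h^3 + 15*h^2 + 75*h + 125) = (h^2 + h - 12)/(h^2 + 10*h + 25)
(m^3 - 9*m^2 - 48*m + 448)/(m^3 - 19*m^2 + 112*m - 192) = (m + 7)/(m - 3)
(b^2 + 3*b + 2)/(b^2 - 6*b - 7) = (b + 2)/(b - 7)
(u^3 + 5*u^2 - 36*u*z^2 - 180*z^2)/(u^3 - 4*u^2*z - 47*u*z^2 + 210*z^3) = (-u^2 - 6*u*z - 5*u - 30*z)/(-u^2 - 2*u*z + 35*z^2)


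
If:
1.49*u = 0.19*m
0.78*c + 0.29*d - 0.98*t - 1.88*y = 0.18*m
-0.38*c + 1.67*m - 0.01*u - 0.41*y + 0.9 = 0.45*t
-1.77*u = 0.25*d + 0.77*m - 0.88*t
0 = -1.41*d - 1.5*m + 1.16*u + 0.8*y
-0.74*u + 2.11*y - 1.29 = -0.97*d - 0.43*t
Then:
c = -0.58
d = 0.90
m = -0.77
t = -0.61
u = -0.10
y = 0.29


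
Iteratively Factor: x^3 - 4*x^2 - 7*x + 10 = (x - 1)*(x^2 - 3*x - 10) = (x - 1)*(x + 2)*(x - 5)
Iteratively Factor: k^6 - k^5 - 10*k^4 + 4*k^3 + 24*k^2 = (k)*(k^5 - k^4 - 10*k^3 + 4*k^2 + 24*k) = k^2*(k^4 - k^3 - 10*k^2 + 4*k + 24) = k^2*(k + 2)*(k^3 - 3*k^2 - 4*k + 12) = k^2*(k - 3)*(k + 2)*(k^2 - 4) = k^2*(k - 3)*(k - 2)*(k + 2)*(k + 2)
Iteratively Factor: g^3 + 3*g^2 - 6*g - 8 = (g - 2)*(g^2 + 5*g + 4) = (g - 2)*(g + 4)*(g + 1)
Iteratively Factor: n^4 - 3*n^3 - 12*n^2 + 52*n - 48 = (n - 3)*(n^3 - 12*n + 16) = (n - 3)*(n - 2)*(n^2 + 2*n - 8) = (n - 3)*(n - 2)^2*(n + 4)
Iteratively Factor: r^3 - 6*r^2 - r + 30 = (r - 5)*(r^2 - r - 6) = (r - 5)*(r + 2)*(r - 3)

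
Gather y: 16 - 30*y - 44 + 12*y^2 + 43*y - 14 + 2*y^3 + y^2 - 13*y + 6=2*y^3 + 13*y^2 - 36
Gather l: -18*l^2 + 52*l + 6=-18*l^2 + 52*l + 6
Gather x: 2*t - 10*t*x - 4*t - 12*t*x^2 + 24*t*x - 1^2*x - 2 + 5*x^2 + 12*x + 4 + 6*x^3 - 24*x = -2*t + 6*x^3 + x^2*(5 - 12*t) + x*(14*t - 13) + 2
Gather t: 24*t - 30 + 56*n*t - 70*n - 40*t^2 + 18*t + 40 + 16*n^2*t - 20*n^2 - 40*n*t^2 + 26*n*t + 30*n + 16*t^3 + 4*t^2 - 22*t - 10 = -20*n^2 - 40*n + 16*t^3 + t^2*(-40*n - 36) + t*(16*n^2 + 82*n + 20)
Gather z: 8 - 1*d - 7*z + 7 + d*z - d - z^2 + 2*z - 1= -2*d - z^2 + z*(d - 5) + 14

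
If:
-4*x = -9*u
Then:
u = 4*x/9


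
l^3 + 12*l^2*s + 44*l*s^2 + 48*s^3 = (l + 2*s)*(l + 4*s)*(l + 6*s)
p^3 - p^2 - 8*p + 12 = (p - 2)^2*(p + 3)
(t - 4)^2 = t^2 - 8*t + 16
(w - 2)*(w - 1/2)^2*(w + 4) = w^4 + w^3 - 39*w^2/4 + 17*w/2 - 2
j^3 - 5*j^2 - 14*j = j*(j - 7)*(j + 2)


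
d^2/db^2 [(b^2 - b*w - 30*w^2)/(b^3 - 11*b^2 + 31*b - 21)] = 2*((-(2*b - w)*(3*b^2 - 22*b + 31) + (3*b - 11)*(-b^2 + b*w + 30*w^2))*(b^3 - 11*b^2 + 31*b - 21) - (-b^2 + b*w + 30*w^2)*(3*b^2 - 22*b + 31)^2 + (b^3 - 11*b^2 + 31*b - 21)^2)/(b^3 - 11*b^2 + 31*b - 21)^3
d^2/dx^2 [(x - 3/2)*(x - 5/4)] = 2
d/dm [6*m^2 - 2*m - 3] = 12*m - 2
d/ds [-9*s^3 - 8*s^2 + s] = -27*s^2 - 16*s + 1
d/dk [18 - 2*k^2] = -4*k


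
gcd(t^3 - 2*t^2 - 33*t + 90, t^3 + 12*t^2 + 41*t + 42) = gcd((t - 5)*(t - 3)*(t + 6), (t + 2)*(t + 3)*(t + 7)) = 1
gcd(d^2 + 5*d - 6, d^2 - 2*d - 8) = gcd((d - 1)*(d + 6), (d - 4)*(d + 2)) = 1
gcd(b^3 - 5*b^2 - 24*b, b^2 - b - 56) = b - 8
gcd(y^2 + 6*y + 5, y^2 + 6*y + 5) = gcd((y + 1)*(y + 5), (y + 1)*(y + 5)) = y^2 + 6*y + 5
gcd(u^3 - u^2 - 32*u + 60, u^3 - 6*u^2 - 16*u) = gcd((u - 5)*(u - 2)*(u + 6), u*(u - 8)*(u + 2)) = 1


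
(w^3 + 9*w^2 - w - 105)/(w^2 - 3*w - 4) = (-w^3 - 9*w^2 + w + 105)/(-w^2 + 3*w + 4)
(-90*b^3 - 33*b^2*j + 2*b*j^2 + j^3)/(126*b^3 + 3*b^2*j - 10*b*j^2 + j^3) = (-5*b - j)/(7*b - j)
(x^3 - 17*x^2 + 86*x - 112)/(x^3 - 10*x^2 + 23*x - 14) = (x - 8)/(x - 1)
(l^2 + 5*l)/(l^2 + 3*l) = (l + 5)/(l + 3)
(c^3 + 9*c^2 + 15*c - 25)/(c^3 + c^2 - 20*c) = (c^2 + 4*c - 5)/(c*(c - 4))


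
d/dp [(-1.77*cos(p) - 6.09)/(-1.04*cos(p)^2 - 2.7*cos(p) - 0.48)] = (1.8408*cos(p)^2 + 12.6672*cos(p) + 15.5934)*sin(p)/(1.0816*cos(p)^4 + 5.616*cos(p)^3 + 8.2884*cos(p)^2 + 2.592*cos(p) + 0.2304)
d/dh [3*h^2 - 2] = 6*h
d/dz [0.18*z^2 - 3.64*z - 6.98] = 0.36*z - 3.64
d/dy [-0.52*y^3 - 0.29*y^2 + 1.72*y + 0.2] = -1.56*y^2 - 0.58*y + 1.72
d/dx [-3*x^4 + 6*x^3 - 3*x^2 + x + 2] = -12*x^3 + 18*x^2 - 6*x + 1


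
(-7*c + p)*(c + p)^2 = -7*c^3 - 13*c^2*p - 5*c*p^2 + p^3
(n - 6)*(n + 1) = n^2 - 5*n - 6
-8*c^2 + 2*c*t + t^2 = (-2*c + t)*(4*c + t)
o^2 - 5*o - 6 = (o - 6)*(o + 1)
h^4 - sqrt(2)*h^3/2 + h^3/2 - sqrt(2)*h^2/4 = h^2*(h + 1/2)*(h - sqrt(2)/2)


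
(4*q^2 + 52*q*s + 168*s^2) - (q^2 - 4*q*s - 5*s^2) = 3*q^2 + 56*q*s + 173*s^2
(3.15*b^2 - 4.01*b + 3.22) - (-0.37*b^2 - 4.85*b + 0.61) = 3.52*b^2 + 0.84*b + 2.61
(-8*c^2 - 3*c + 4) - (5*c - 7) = -8*c^2 - 8*c + 11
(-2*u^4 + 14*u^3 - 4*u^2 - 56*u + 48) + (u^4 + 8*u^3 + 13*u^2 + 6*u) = -u^4 + 22*u^3 + 9*u^2 - 50*u + 48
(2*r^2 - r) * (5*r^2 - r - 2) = 10*r^4 - 7*r^3 - 3*r^2 + 2*r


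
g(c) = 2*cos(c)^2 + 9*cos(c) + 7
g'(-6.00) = -3.59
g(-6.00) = 17.49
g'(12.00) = 6.64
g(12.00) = 16.02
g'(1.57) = -9.00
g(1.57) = 7.01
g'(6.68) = -4.90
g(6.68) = 17.00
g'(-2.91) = 1.17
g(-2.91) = 0.13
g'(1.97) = -6.86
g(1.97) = 3.80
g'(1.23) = -9.74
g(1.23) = 10.23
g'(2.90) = -1.22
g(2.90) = 0.15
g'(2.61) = -2.81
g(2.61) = 0.73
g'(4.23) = 6.33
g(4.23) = 3.26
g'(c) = -4*sin(c)*cos(c) - 9*sin(c)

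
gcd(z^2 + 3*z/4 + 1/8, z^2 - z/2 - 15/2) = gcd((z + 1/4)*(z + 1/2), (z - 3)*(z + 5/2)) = 1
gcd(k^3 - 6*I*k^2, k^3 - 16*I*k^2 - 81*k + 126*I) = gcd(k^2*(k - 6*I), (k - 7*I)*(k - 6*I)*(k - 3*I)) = k - 6*I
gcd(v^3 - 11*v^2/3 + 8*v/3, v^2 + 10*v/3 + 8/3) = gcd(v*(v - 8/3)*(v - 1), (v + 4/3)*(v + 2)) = 1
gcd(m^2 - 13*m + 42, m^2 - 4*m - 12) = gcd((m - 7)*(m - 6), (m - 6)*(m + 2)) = m - 6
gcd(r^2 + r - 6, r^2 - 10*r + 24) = 1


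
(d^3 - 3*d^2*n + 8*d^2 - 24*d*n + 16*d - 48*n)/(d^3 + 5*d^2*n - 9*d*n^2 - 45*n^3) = (d^2 + 8*d + 16)/(d^2 + 8*d*n + 15*n^2)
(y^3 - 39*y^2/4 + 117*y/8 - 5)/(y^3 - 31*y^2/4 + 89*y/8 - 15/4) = (y - 8)/(y - 6)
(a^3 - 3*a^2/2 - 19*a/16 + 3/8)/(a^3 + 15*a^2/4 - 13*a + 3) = (a + 3/4)/(a + 6)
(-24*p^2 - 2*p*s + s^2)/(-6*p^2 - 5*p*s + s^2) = (4*p + s)/(p + s)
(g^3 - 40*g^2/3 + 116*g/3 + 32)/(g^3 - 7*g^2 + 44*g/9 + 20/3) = 3*(g - 8)/(3*g - 5)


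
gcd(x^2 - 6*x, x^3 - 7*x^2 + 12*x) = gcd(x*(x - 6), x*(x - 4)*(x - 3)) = x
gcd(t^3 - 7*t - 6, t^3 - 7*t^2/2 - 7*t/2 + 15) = t^2 - t - 6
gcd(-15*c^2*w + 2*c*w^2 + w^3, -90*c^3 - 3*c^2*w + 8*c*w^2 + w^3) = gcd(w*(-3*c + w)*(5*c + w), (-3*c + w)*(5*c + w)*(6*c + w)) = -15*c^2 + 2*c*w + w^2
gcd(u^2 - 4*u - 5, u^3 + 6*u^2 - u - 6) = u + 1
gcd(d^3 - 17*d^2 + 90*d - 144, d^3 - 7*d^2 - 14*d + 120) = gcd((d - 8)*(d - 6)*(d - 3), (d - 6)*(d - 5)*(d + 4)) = d - 6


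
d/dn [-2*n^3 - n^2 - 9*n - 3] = -6*n^2 - 2*n - 9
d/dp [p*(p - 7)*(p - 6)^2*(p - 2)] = 5*p^4 - 84*p^3 + 474*p^2 - 984*p + 504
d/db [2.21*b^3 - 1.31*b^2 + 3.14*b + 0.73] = 6.63*b^2 - 2.62*b + 3.14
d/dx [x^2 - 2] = 2*x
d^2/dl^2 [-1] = 0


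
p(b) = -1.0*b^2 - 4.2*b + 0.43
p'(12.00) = -28.20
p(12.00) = -193.97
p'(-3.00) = 1.80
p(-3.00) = 4.03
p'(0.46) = -5.12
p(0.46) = -1.71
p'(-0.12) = -3.96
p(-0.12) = 0.92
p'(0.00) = -4.20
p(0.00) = 0.43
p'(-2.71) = 1.22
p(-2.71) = 4.47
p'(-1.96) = -0.28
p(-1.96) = 4.82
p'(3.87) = -11.94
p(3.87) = -30.80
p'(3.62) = -11.44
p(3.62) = -27.88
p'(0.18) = -4.56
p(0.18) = -0.36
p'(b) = -2.0*b - 4.2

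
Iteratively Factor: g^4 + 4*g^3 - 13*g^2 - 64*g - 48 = (g + 3)*(g^3 + g^2 - 16*g - 16) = (g - 4)*(g + 3)*(g^2 + 5*g + 4) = (g - 4)*(g + 3)*(g + 4)*(g + 1)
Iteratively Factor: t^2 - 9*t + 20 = (t - 4)*(t - 5)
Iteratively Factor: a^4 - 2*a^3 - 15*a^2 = (a)*(a^3 - 2*a^2 - 15*a) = a*(a + 3)*(a^2 - 5*a) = a*(a - 5)*(a + 3)*(a)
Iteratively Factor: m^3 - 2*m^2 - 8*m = (m - 4)*(m^2 + 2*m) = m*(m - 4)*(m + 2)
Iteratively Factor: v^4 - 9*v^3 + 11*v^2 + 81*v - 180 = (v - 3)*(v^3 - 6*v^2 - 7*v + 60) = (v - 3)*(v + 3)*(v^2 - 9*v + 20) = (v - 5)*(v - 3)*(v + 3)*(v - 4)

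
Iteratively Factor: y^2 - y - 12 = (y - 4)*(y + 3)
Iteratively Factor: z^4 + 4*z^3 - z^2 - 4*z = (z + 4)*(z^3 - z) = (z + 1)*(z + 4)*(z^2 - z) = z*(z + 1)*(z + 4)*(z - 1)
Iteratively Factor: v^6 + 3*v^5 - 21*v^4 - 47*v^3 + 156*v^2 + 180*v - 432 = (v + 4)*(v^5 - v^4 - 17*v^3 + 21*v^2 + 72*v - 108) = (v - 2)*(v + 4)*(v^4 + v^3 - 15*v^2 - 9*v + 54) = (v - 2)*(v + 3)*(v + 4)*(v^3 - 2*v^2 - 9*v + 18) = (v - 2)^2*(v + 3)*(v + 4)*(v^2 - 9) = (v - 2)^2*(v + 3)^2*(v + 4)*(v - 3)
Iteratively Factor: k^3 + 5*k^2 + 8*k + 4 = (k + 1)*(k^2 + 4*k + 4) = (k + 1)*(k + 2)*(k + 2)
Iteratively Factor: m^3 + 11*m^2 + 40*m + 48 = (m + 3)*(m^2 + 8*m + 16) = (m + 3)*(m + 4)*(m + 4)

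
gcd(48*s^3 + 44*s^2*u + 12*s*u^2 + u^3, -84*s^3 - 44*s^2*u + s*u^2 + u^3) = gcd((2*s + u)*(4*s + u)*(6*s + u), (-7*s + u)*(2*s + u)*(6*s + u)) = 12*s^2 + 8*s*u + u^2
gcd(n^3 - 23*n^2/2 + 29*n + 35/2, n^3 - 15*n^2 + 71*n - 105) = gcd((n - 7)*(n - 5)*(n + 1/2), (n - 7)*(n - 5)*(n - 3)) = n^2 - 12*n + 35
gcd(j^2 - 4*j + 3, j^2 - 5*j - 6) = 1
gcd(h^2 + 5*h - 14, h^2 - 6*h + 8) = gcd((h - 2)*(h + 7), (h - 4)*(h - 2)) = h - 2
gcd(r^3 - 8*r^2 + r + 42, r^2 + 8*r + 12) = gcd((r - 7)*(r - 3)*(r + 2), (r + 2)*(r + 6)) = r + 2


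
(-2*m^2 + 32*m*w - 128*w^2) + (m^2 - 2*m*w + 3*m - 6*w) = -m^2 + 30*m*w + 3*m - 128*w^2 - 6*w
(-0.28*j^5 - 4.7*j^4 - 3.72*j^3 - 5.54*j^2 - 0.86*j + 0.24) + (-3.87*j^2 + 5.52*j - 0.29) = -0.28*j^5 - 4.7*j^4 - 3.72*j^3 - 9.41*j^2 + 4.66*j - 0.05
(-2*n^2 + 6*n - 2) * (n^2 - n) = -2*n^4 + 8*n^3 - 8*n^2 + 2*n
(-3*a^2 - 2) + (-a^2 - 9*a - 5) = -4*a^2 - 9*a - 7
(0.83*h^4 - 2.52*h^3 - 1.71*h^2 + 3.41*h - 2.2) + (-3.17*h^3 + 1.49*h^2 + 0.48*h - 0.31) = 0.83*h^4 - 5.69*h^3 - 0.22*h^2 + 3.89*h - 2.51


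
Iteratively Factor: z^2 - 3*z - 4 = (z - 4)*(z + 1)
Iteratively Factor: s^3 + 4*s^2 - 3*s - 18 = (s - 2)*(s^2 + 6*s + 9) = (s - 2)*(s + 3)*(s + 3)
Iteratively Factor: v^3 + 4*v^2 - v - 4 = (v + 4)*(v^2 - 1) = (v - 1)*(v + 4)*(v + 1)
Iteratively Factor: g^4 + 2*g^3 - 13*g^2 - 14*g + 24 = (g - 1)*(g^3 + 3*g^2 - 10*g - 24) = (g - 1)*(g + 4)*(g^2 - g - 6) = (g - 1)*(g + 2)*(g + 4)*(g - 3)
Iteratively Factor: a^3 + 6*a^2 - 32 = (a - 2)*(a^2 + 8*a + 16) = (a - 2)*(a + 4)*(a + 4)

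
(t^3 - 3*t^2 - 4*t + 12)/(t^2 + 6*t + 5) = (t^3 - 3*t^2 - 4*t + 12)/(t^2 + 6*t + 5)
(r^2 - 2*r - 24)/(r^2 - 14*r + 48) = (r + 4)/(r - 8)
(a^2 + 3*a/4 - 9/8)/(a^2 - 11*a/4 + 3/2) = (a + 3/2)/(a - 2)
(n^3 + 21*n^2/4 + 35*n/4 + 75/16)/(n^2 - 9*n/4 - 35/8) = (4*n^2 + 16*n + 15)/(2*(2*n - 7))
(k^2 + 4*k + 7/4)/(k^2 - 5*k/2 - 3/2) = (k + 7/2)/(k - 3)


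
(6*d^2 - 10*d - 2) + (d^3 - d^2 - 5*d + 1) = d^3 + 5*d^2 - 15*d - 1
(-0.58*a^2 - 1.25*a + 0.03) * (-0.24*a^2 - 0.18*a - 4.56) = 0.1392*a^4 + 0.4044*a^3 + 2.8626*a^2 + 5.6946*a - 0.1368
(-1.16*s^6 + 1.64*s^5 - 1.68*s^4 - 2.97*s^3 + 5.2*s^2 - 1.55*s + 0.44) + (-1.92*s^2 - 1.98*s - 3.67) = -1.16*s^6 + 1.64*s^5 - 1.68*s^4 - 2.97*s^3 + 3.28*s^2 - 3.53*s - 3.23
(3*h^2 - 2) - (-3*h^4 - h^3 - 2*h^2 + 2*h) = 3*h^4 + h^3 + 5*h^2 - 2*h - 2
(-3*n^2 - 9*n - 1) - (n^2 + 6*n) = -4*n^2 - 15*n - 1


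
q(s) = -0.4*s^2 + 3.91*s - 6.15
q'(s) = 3.91 - 0.8*s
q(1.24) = -1.92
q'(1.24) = 2.92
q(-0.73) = -9.22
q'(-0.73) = 4.49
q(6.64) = 2.18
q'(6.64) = -1.40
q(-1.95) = -15.30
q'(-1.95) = 5.47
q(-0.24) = -7.11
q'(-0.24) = 4.10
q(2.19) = 0.49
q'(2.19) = 2.16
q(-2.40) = -17.84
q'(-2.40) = 5.83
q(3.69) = 2.83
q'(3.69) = 0.96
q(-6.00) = -44.01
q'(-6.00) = 8.71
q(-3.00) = -21.48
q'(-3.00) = 6.31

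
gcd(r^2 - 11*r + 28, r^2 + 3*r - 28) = r - 4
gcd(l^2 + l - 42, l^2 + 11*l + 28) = l + 7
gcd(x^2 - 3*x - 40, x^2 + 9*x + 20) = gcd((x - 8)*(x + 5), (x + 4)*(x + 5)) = x + 5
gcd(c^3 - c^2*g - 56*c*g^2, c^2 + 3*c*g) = c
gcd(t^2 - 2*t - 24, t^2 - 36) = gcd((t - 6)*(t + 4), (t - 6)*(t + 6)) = t - 6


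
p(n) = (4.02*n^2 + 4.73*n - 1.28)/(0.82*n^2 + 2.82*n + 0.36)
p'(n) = (-1.64*n - 2.82)*(4.02*n^2 + 4.73*n - 1.28)/(0.82*n^2 + 2.82*n + 0.36)^2 + (8.04*n + 4.73)/(0.82*n^2 + 2.82*n + 0.36) = (7.4578*n^2 + 4.9936*n + 5.3124)/(0.6724*n^4 + 4.6248*n^3 + 8.5428*n^2 + 2.0304*n + 0.1296)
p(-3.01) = -29.91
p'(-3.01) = 118.43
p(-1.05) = 1.07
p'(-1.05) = 2.88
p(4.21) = 3.36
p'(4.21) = 0.22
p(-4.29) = 15.63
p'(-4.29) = 10.77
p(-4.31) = 15.42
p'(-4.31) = 10.35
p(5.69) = 3.63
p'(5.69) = 0.15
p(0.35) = 0.60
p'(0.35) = 3.81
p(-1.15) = 0.78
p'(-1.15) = 2.92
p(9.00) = 3.98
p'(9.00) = 0.08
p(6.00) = 3.67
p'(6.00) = 0.14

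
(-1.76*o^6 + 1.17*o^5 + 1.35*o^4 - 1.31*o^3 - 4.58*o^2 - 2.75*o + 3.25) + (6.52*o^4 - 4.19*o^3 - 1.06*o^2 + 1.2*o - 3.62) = -1.76*o^6 + 1.17*o^5 + 7.87*o^4 - 5.5*o^3 - 5.64*o^2 - 1.55*o - 0.37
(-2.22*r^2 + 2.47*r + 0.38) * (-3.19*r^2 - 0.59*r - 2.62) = 7.0818*r^4 - 6.5695*r^3 + 3.1469*r^2 - 6.6956*r - 0.9956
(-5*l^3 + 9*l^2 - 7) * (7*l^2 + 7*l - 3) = -35*l^5 + 28*l^4 + 78*l^3 - 76*l^2 - 49*l + 21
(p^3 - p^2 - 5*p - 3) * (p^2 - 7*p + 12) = p^5 - 8*p^4 + 14*p^3 + 20*p^2 - 39*p - 36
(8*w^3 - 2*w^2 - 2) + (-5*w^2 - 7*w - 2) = 8*w^3 - 7*w^2 - 7*w - 4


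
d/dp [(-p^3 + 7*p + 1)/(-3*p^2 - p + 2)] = ((6*p + 1)*(-p^3 + 7*p + 1) + (3*p^2 - 7)*(3*p^2 + p - 2))/(3*p^2 + p - 2)^2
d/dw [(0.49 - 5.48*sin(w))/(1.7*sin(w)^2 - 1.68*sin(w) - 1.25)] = (9.316*sin(w)^2 - 1.666*sin(w) + 7.6732)*cos(w)/(2.89*sin(w)^4 - 5.712*sin(w)^3 - 1.4276*sin(w)^2 + 4.2*sin(w) + 1.5625)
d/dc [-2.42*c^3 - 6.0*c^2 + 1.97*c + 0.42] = -7.26*c^2 - 12.0*c + 1.97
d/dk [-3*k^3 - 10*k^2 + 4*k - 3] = -9*k^2 - 20*k + 4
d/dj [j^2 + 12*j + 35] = 2*j + 12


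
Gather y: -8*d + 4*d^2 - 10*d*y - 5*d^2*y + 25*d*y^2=4*d^2 + 25*d*y^2 - 8*d + y*(-5*d^2 - 10*d)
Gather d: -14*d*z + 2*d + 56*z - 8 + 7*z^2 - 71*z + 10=d*(2 - 14*z) + 7*z^2 - 15*z + 2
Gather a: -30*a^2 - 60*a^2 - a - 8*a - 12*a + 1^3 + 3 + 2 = -90*a^2 - 21*a + 6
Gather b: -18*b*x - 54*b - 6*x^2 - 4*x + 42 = b*(-18*x - 54) - 6*x^2 - 4*x + 42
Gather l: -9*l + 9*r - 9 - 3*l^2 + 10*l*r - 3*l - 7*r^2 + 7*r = -3*l^2 + l*(10*r - 12) - 7*r^2 + 16*r - 9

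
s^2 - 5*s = s*(s - 5)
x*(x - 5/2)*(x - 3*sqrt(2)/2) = x^3 - 5*x^2/2 - 3*sqrt(2)*x^2/2 + 15*sqrt(2)*x/4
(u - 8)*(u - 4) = u^2 - 12*u + 32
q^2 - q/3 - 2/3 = (q - 1)*(q + 2/3)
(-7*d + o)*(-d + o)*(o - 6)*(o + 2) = 7*d^2*o^2 - 28*d^2*o - 84*d^2 - 8*d*o^3 + 32*d*o^2 + 96*d*o + o^4 - 4*o^3 - 12*o^2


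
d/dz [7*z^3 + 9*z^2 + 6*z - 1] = 21*z^2 + 18*z + 6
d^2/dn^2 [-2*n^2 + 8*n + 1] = -4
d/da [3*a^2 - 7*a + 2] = 6*a - 7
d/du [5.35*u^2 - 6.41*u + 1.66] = 10.7*u - 6.41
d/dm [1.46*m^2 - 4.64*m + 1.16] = 2.92*m - 4.64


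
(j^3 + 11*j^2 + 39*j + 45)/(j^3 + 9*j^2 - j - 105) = (j^2 + 6*j + 9)/(j^2 + 4*j - 21)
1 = 1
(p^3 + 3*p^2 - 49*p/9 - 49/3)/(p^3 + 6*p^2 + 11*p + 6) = (p^2 - 49/9)/(p^2 + 3*p + 2)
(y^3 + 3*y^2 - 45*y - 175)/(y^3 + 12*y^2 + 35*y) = (y^2 - 2*y - 35)/(y*(y + 7))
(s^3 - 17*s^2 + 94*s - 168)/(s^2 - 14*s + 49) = (s^2 - 10*s + 24)/(s - 7)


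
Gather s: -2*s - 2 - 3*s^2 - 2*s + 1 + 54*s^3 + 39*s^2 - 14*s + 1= 54*s^3 + 36*s^2 - 18*s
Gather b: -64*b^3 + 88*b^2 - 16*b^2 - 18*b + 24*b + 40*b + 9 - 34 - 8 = -64*b^3 + 72*b^2 + 46*b - 33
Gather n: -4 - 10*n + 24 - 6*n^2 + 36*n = -6*n^2 + 26*n + 20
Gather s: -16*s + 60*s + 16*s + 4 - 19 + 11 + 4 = 60*s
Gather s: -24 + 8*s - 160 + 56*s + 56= 64*s - 128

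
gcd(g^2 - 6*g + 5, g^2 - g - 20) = g - 5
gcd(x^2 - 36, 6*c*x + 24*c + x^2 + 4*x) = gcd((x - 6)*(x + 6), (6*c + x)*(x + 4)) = 1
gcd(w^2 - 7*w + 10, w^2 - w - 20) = w - 5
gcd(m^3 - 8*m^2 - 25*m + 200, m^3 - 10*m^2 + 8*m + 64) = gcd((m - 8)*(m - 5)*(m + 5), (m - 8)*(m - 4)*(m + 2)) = m - 8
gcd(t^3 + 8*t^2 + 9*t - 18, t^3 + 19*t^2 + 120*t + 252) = t + 6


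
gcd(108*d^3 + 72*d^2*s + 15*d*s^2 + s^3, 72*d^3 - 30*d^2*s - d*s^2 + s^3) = 6*d + s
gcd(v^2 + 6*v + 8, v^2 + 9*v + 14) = v + 2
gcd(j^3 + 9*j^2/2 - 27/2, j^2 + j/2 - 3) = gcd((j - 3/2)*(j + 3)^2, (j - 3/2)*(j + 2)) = j - 3/2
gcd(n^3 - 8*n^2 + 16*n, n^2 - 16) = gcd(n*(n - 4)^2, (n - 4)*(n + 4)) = n - 4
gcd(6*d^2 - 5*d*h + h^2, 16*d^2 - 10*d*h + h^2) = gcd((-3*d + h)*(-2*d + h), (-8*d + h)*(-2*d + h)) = 2*d - h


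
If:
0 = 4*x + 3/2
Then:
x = -3/8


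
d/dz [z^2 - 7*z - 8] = 2*z - 7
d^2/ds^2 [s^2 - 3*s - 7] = 2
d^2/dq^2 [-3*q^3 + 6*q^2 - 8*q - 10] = 12 - 18*q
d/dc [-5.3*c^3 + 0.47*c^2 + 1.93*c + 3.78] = -15.9*c^2 + 0.94*c + 1.93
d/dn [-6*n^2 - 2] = -12*n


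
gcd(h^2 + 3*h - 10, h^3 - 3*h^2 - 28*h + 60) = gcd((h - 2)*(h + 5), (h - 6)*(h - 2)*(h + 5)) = h^2 + 3*h - 10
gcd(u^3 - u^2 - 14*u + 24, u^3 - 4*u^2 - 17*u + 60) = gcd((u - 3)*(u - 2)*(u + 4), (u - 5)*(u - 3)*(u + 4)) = u^2 + u - 12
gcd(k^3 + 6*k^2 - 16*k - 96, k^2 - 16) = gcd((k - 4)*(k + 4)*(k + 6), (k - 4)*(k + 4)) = k^2 - 16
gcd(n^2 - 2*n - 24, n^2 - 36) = n - 6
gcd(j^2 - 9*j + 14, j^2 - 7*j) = j - 7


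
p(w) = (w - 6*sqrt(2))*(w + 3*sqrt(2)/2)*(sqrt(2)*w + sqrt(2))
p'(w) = sqrt(2)*(w - 6*sqrt(2))*(w + 3*sqrt(2)/2) + (w - 6*sqrt(2))*(sqrt(2)*w + sqrt(2)) + (w + 3*sqrt(2)/2)*(sqrt(2)*w + sqrt(2))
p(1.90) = -108.61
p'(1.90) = -47.97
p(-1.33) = 3.62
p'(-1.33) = -6.77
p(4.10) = -196.77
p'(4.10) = -25.34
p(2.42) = -133.22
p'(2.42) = -46.32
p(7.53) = -111.22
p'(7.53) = 91.86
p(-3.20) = -39.22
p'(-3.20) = 57.54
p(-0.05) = -23.75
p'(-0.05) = -33.69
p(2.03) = -114.83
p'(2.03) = -47.77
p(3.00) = -158.91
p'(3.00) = -41.79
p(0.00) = -25.46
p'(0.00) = -34.46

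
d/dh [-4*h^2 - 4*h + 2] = -8*h - 4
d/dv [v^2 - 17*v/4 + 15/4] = 2*v - 17/4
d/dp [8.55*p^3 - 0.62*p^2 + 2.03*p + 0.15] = 25.65*p^2 - 1.24*p + 2.03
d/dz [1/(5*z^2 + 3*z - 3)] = (-10*z - 3)/(5*z^2 + 3*z - 3)^2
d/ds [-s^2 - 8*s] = -2*s - 8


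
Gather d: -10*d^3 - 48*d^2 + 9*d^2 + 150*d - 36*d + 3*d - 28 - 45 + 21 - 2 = -10*d^3 - 39*d^2 + 117*d - 54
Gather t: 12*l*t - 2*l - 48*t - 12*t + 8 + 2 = -2*l + t*(12*l - 60) + 10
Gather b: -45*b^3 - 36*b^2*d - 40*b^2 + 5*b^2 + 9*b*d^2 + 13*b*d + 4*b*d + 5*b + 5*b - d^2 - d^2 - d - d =-45*b^3 + b^2*(-36*d - 35) + b*(9*d^2 + 17*d + 10) - 2*d^2 - 2*d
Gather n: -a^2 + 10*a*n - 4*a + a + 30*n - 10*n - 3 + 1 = -a^2 - 3*a + n*(10*a + 20) - 2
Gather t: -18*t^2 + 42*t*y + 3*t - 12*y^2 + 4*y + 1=-18*t^2 + t*(42*y + 3) - 12*y^2 + 4*y + 1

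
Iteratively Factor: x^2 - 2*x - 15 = (x - 5)*(x + 3)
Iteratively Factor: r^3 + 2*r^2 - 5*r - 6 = (r - 2)*(r^2 + 4*r + 3) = (r - 2)*(r + 1)*(r + 3)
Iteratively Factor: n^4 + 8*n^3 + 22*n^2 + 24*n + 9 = (n + 1)*(n^3 + 7*n^2 + 15*n + 9) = (n + 1)^2*(n^2 + 6*n + 9) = (n + 1)^2*(n + 3)*(n + 3)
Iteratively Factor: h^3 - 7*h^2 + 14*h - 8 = (h - 2)*(h^2 - 5*h + 4) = (h - 4)*(h - 2)*(h - 1)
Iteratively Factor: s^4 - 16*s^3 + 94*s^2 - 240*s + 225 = (s - 3)*(s^3 - 13*s^2 + 55*s - 75) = (s - 5)*(s - 3)*(s^2 - 8*s + 15) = (s - 5)*(s - 3)^2*(s - 5)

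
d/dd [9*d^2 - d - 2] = 18*d - 1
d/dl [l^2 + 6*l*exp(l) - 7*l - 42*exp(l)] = 6*l*exp(l) + 2*l - 36*exp(l) - 7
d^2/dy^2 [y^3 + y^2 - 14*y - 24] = 6*y + 2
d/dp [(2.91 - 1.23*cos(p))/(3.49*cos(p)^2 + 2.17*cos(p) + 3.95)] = (-4.2927*cos(p)^2 + 20.3118*cos(p) + 11.1732)*sin(p)/(12.1801*cos(p)^4 + 15.1466*cos(p)^3 + 32.2799*cos(p)^2 + 17.143*cos(p) + 15.6025)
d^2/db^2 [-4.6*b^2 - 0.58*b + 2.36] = -9.20000000000000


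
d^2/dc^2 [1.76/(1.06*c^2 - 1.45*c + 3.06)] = (-3.955072*c^2 + 5.41024*c + 1.76*(2.12*c - 1.45)*(4.24*c - 2.9) - 11.417472)/(1.06*c^2 - 1.45*c + 3.06)^3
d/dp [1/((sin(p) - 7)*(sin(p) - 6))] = (13 - 2*sin(p))*cos(p)/((sin(p) - 7)^2*(sin(p) - 6)^2)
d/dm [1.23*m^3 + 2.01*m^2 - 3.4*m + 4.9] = 3.69*m^2 + 4.02*m - 3.4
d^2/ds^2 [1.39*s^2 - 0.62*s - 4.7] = 2.78000000000000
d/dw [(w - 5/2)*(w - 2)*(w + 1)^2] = 4*w^3 - 15*w^2/2 - 6*w + 11/2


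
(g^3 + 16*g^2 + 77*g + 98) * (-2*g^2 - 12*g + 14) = -2*g^5 - 44*g^4 - 332*g^3 - 896*g^2 - 98*g + 1372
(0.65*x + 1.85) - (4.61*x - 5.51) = 7.36 - 3.96*x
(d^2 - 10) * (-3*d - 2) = -3*d^3 - 2*d^2 + 30*d + 20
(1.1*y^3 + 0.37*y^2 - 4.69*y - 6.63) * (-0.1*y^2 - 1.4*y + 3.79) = -0.11*y^5 - 1.577*y^4 + 4.12*y^3 + 8.6313*y^2 - 8.4931*y - 25.1277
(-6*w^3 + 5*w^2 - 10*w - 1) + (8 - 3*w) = -6*w^3 + 5*w^2 - 13*w + 7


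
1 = 1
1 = 1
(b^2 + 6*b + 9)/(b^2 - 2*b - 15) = (b + 3)/(b - 5)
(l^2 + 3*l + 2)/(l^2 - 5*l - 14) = (l + 1)/(l - 7)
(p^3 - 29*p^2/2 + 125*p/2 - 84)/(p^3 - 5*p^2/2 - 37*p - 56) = (2*p^2 - 13*p + 21)/(2*p^2 + 11*p + 14)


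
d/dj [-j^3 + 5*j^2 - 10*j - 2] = -3*j^2 + 10*j - 10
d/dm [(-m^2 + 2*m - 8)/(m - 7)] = (-m^2 + 14*m - 6)/(m^2 - 14*m + 49)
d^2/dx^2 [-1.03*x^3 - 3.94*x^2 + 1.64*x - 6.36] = -6.18*x - 7.88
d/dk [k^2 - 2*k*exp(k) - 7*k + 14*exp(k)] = -2*k*exp(k) + 2*k + 12*exp(k) - 7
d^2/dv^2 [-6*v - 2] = 0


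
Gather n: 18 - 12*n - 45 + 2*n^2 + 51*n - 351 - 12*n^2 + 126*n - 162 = -10*n^2 + 165*n - 540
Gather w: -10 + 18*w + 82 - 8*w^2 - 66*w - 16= -8*w^2 - 48*w + 56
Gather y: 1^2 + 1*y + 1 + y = 2*y + 2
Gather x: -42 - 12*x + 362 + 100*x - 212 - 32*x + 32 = 56*x + 140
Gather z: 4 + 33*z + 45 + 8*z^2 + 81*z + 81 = 8*z^2 + 114*z + 130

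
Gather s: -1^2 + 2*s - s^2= -s^2 + 2*s - 1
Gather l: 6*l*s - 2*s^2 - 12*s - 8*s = 6*l*s - 2*s^2 - 20*s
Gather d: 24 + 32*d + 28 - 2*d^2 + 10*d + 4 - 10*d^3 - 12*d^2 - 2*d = -10*d^3 - 14*d^2 + 40*d + 56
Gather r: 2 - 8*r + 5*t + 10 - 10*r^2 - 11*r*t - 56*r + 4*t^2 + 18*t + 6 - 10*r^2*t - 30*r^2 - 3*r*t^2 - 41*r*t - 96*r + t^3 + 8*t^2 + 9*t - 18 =r^2*(-10*t - 40) + r*(-3*t^2 - 52*t - 160) + t^3 + 12*t^2 + 32*t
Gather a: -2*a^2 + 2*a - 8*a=-2*a^2 - 6*a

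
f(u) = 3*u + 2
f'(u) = 3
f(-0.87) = -0.61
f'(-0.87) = 3.00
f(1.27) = 5.81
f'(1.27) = 3.00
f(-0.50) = 0.50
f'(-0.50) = 3.00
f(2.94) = 10.82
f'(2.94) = 3.00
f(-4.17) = -10.51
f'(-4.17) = 3.00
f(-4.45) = -11.35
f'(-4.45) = 3.00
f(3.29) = 11.87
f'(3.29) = 3.00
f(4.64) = 15.92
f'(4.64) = 3.00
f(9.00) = 29.00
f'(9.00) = 3.00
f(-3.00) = -7.00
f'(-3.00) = 3.00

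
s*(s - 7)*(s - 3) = s^3 - 10*s^2 + 21*s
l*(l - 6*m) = l^2 - 6*l*m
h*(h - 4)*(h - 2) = h^3 - 6*h^2 + 8*h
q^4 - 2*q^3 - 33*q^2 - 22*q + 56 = (q - 7)*(q - 1)*(q + 2)*(q + 4)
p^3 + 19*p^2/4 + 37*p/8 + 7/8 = (p + 1/4)*(p + 1)*(p + 7/2)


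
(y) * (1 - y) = -y^2 + y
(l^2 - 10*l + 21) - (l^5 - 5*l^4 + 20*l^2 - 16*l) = -l^5 + 5*l^4 - 19*l^2 + 6*l + 21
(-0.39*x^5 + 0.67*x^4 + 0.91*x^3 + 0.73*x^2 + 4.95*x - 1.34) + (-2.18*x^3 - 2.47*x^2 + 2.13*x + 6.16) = -0.39*x^5 + 0.67*x^4 - 1.27*x^3 - 1.74*x^2 + 7.08*x + 4.82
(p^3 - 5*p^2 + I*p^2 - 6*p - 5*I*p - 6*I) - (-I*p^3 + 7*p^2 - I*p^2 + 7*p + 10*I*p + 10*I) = p^3 + I*p^3 - 12*p^2 + 2*I*p^2 - 13*p - 15*I*p - 16*I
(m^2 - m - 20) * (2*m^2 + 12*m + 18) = 2*m^4 + 10*m^3 - 34*m^2 - 258*m - 360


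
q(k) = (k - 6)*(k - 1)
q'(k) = 2*k - 7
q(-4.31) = 54.75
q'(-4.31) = -15.62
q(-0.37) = 8.73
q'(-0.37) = -7.74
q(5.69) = -1.45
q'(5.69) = 4.38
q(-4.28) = 54.28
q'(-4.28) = -15.56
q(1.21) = -1.01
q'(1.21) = -4.58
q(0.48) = 2.87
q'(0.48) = -6.04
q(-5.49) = 74.57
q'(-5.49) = -17.98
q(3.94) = -6.06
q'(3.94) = 0.88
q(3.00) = -6.00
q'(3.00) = -1.00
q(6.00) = 0.00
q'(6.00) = 5.00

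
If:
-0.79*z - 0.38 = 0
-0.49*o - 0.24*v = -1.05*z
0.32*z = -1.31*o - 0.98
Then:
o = -0.63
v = -0.82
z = -0.48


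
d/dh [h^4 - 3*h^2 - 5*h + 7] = 4*h^3 - 6*h - 5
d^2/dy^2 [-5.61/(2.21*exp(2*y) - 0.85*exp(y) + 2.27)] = (-5.61*(4.42*exp(y) - 0.85)*(8.84*exp(y) - 1.7)*exp(y) + (49.5924*exp(y) - 4.7685)*(2.21*exp(2*y) - 0.85*exp(y) + 2.27))*exp(y)/(2.21*exp(2*y) - 0.85*exp(y) + 2.27)^3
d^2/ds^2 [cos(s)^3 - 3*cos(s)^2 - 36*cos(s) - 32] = 141*cos(s)/4 + 6*cos(2*s) - 9*cos(3*s)/4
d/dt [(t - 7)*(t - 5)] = 2*t - 12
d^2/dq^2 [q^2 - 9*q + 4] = 2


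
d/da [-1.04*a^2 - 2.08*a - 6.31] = -2.08*a - 2.08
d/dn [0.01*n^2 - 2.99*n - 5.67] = 0.02*n - 2.99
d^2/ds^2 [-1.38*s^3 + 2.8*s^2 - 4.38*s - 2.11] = 5.6 - 8.28*s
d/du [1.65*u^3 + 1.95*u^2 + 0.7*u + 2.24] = 4.95*u^2 + 3.9*u + 0.7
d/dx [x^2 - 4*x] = 2*x - 4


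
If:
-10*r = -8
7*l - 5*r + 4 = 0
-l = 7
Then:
No Solution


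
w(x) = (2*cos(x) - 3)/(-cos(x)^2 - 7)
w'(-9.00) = -0.05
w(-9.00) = 0.62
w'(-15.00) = -0.09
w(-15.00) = 0.60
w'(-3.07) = -0.01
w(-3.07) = 0.62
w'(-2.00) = -0.20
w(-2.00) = 0.53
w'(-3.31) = 0.02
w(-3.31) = 0.62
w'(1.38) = 0.30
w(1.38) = 0.37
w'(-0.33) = -0.09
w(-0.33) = 0.14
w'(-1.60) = -0.28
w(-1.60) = 0.44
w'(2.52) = 0.08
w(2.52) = 0.60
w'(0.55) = 0.15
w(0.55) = 0.17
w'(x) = -2*(2*cos(x) - 3)*sin(x)*cos(x)/(-cos(x)^2 - 7)^2 - 2*sin(x)/(-cos(x)^2 - 7) = 2*(sin(x)^2 + 3*cos(x) + 6)*sin(x)/(cos(x)^2 + 7)^2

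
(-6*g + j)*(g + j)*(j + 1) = -6*g^2*j - 6*g^2 - 5*g*j^2 - 5*g*j + j^3 + j^2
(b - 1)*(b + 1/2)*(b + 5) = b^3 + 9*b^2/2 - 3*b - 5/2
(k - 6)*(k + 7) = k^2 + k - 42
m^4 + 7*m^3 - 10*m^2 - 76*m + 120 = (m - 2)^2*(m + 5)*(m + 6)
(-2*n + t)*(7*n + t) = -14*n^2 + 5*n*t + t^2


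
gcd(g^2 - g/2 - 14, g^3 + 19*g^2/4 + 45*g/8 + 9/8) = 1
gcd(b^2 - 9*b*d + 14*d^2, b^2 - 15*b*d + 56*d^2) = b - 7*d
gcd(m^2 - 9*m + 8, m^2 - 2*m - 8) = 1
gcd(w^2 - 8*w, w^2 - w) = w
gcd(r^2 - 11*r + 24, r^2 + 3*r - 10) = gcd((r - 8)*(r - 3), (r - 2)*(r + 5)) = 1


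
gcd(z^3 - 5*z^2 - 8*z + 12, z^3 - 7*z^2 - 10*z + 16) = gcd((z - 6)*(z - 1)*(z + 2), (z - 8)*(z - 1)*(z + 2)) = z^2 + z - 2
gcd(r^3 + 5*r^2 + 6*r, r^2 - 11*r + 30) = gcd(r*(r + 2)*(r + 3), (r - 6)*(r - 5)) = 1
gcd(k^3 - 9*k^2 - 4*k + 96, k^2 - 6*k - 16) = k - 8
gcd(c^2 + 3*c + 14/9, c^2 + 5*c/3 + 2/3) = c + 2/3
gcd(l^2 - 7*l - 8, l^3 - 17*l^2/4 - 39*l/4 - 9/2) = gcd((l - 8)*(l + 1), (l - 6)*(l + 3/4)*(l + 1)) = l + 1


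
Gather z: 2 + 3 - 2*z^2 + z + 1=-2*z^2 + z + 6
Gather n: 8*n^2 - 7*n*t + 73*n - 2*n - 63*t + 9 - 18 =8*n^2 + n*(71 - 7*t) - 63*t - 9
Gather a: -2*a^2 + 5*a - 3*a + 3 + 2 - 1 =-2*a^2 + 2*a + 4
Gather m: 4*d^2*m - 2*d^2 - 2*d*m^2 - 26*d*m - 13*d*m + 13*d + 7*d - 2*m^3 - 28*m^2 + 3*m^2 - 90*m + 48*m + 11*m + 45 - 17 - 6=-2*d^2 + 20*d - 2*m^3 + m^2*(-2*d - 25) + m*(4*d^2 - 39*d - 31) + 22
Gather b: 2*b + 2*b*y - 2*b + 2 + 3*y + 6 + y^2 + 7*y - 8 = 2*b*y + y^2 + 10*y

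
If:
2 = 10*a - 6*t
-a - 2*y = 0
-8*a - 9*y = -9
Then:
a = 18/7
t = 83/21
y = -9/7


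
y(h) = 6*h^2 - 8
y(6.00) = 208.00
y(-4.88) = 134.89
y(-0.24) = -7.65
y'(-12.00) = -144.00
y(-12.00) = 856.00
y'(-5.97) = -71.64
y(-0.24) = -7.65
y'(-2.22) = -26.64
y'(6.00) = 72.00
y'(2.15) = 25.80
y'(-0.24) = -2.88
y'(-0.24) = -2.88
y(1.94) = 14.58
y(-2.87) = 41.42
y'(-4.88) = -58.56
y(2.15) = 19.74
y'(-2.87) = -34.44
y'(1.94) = 23.28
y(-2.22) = 21.57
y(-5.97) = 205.85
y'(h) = 12*h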